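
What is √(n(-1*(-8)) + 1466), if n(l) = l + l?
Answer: √1482 ≈ 38.497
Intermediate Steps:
n(l) = 2*l
√(n(-1*(-8)) + 1466) = √(2*(-1*(-8)) + 1466) = √(2*8 + 1466) = √(16 + 1466) = √1482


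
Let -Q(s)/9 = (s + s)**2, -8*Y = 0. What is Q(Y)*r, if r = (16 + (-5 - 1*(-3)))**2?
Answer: 0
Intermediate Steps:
Y = 0 (Y = -1/8*0 = 0)
Q(s) = -36*s**2 (Q(s) = -9*(s + s)**2 = -9*4*s**2 = -36*s**2)
r = 196 (r = (16 + (-5 + 3))**2 = (16 - 2)**2 = 14**2 = 196)
Q(Y)*r = -36*0**2*196 = -36*0*196 = 0*196 = 0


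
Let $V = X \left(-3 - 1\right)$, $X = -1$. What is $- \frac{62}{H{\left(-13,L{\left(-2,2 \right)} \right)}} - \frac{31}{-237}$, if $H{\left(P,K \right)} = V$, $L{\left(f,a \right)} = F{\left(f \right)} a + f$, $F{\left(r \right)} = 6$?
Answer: $- \frac{7285}{474} \approx -15.369$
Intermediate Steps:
$V = 4$ ($V = - (-3 - 1) = \left(-1\right) \left(-4\right) = 4$)
$L{\left(f,a \right)} = f + 6 a$ ($L{\left(f,a \right)} = 6 a + f = f + 6 a$)
$H{\left(P,K \right)} = 4$
$- \frac{62}{H{\left(-13,L{\left(-2,2 \right)} \right)}} - \frac{31}{-237} = - \frac{62}{4} - \frac{31}{-237} = \left(-62\right) \frac{1}{4} - - \frac{31}{237} = - \frac{31}{2} + \frac{31}{237} = - \frac{7285}{474}$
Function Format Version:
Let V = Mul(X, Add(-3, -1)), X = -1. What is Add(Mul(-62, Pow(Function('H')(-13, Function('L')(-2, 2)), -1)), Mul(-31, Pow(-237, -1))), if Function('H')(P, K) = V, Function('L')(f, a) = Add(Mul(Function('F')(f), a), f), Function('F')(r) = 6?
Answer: Rational(-7285, 474) ≈ -15.369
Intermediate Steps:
V = 4 (V = Mul(-1, Add(-3, -1)) = Mul(-1, -4) = 4)
Function('L')(f, a) = Add(f, Mul(6, a)) (Function('L')(f, a) = Add(Mul(6, a), f) = Add(f, Mul(6, a)))
Function('H')(P, K) = 4
Add(Mul(-62, Pow(Function('H')(-13, Function('L')(-2, 2)), -1)), Mul(-31, Pow(-237, -1))) = Add(Mul(-62, Pow(4, -1)), Mul(-31, Pow(-237, -1))) = Add(Mul(-62, Rational(1, 4)), Mul(-31, Rational(-1, 237))) = Add(Rational(-31, 2), Rational(31, 237)) = Rational(-7285, 474)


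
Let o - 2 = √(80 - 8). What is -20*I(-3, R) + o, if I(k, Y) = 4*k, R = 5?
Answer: 242 + 6*√2 ≈ 250.49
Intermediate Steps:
o = 2 + 6*√2 (o = 2 + √(80 - 8) = 2 + √72 = 2 + 6*√2 ≈ 10.485)
-20*I(-3, R) + o = -80*(-3) + (2 + 6*√2) = -20*(-12) + (2 + 6*√2) = 240 + (2 + 6*√2) = 242 + 6*√2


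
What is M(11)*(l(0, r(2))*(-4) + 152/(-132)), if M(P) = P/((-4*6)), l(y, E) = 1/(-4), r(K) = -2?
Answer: 5/72 ≈ 0.069444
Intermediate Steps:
l(y, E) = -¼
M(P) = -P/24 (M(P) = P/(-24) = P*(-1/24) = -P/24)
M(11)*(l(0, r(2))*(-4) + 152/(-132)) = (-1/24*11)*(-¼*(-4) + 152/(-132)) = -11*(1 + 152*(-1/132))/24 = -11*(1 - 38/33)/24 = -11/24*(-5/33) = 5/72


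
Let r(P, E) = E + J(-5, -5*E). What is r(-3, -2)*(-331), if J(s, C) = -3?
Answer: 1655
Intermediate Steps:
r(P, E) = -3 + E (r(P, E) = E - 3 = -3 + E)
r(-3, -2)*(-331) = (-3 - 2)*(-331) = -5*(-331) = 1655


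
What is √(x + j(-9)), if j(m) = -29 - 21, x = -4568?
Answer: I*√4618 ≈ 67.956*I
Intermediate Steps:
j(m) = -50
√(x + j(-9)) = √(-4568 - 50) = √(-4618) = I*√4618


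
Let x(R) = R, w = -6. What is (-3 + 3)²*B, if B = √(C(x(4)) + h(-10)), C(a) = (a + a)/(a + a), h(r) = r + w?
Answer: 0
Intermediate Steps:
h(r) = -6 + r (h(r) = r - 6 = -6 + r)
C(a) = 1 (C(a) = (2*a)/((2*a)) = (2*a)*(1/(2*a)) = 1)
B = I*√15 (B = √(1 + (-6 - 10)) = √(1 - 16) = √(-15) = I*√15 ≈ 3.873*I)
(-3 + 3)²*B = (-3 + 3)²*(I*√15) = 0²*(I*√15) = 0*(I*√15) = 0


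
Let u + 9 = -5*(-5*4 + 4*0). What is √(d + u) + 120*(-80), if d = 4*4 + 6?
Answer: -9600 + √113 ≈ -9589.4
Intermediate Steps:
d = 22 (d = 16 + 6 = 22)
u = 91 (u = -9 - 5*(-5*4 + 4*0) = -9 - 5*(-20 + 0) = -9 - 5*(-20) = -9 + 100 = 91)
√(d + u) + 120*(-80) = √(22 + 91) + 120*(-80) = √113 - 9600 = -9600 + √113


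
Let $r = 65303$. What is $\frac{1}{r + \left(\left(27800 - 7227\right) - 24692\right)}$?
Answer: $\frac{1}{61184} \approx 1.6344 \cdot 10^{-5}$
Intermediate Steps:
$\frac{1}{r + \left(\left(27800 - 7227\right) - 24692\right)} = \frac{1}{65303 + \left(\left(27800 - 7227\right) - 24692\right)} = \frac{1}{65303 + \left(20573 - 24692\right)} = \frac{1}{65303 - 4119} = \frac{1}{61184}$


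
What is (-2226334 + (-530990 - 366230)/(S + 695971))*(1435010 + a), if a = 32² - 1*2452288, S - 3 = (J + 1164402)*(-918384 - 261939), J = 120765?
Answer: 3432043809154868536530532/1516911472967 ≈ 2.2625e+12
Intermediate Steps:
S = -1516912168938 (S = 3 + (120765 + 1164402)*(-918384 - 261939) = 3 + 1285167*(-1180323) = 3 - 1516912168941 = -1516912168938)
a = -2451264 (a = 1024 - 2452288 = -2451264)
(-2226334 + (-530990 - 366230)/(S + 695971))*(1435010 + a) = (-2226334 + (-530990 - 366230)/(-1516912168938 + 695971))*(1435010 - 2451264) = (-2226334 - 897220/(-1516911472967))*(-1016254) = (-2226334 - 897220*(-1/1516911472967))*(-1016254) = (-2226334 + 897220/1516911472967)*(-1016254) = -3377151587255615758/1516911472967*(-1016254) = 3432043809154868536530532/1516911472967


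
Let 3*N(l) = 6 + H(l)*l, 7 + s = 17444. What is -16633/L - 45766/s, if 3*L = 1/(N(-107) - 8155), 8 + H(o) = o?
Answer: 503574281124/2491 ≈ 2.0216e+8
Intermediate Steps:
s = 17437 (s = -7 + 17444 = 17437)
H(o) = -8 + o
N(l) = 2 + l*(-8 + l)/3 (N(l) = (6 + (-8 + l)*l)/3 = (6 + l*(-8 + l))/3 = 2 + l*(-8 + l)/3)
L = -1/12154 (L = 1/(3*((2 + (1/3)*(-107)*(-8 - 107)) - 8155)) = 1/(3*((2 + (1/3)*(-107)*(-115)) - 8155)) = 1/(3*((2 + 12305/3) - 8155)) = 1/(3*(12311/3 - 8155)) = 1/(3*(-12154/3)) = (1/3)*(-3/12154) = -1/12154 ≈ -8.2277e-5)
-16633/L - 45766/s = -16633/(-1/12154) - 45766/17437 = -16633*(-12154) - 45766*1/17437 = 202157482 - 6538/2491 = 503574281124/2491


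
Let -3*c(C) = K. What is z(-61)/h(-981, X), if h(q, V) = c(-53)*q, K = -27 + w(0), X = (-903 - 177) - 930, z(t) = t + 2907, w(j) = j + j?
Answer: -2846/8829 ≈ -0.32235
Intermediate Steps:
w(j) = 2*j
z(t) = 2907 + t
X = -2010 (X = -1080 - 930 = -2010)
K = -27 (K = -27 + 2*0 = -27 + 0 = -27)
c(C) = 9 (c(C) = -1/3*(-27) = 9)
h(q, V) = 9*q
z(-61)/h(-981, X) = (2907 - 61)/((9*(-981))) = 2846/(-8829) = 2846*(-1/8829) = -2846/8829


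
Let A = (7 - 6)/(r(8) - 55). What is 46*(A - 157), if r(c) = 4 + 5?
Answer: -7223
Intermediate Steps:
r(c) = 9
A = -1/46 (A = (7 - 6)/(9 - 55) = 1/(-46) = 1*(-1/46) = -1/46 ≈ -0.021739)
46*(A - 157) = 46*(-1/46 - 157) = 46*(-7223/46) = -7223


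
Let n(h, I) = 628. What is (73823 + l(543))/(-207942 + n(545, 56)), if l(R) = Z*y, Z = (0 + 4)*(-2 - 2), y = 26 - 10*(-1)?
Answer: -73247/207314 ≈ -0.35331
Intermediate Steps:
y = 36 (y = 26 + 10 = 36)
Z = -16 (Z = 4*(-4) = -16)
l(R) = -576 (l(R) = -16*36 = -576)
(73823 + l(543))/(-207942 + n(545, 56)) = (73823 - 576)/(-207942 + 628) = 73247/(-207314) = 73247*(-1/207314) = -73247/207314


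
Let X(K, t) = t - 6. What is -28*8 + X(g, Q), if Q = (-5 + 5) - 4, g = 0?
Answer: -234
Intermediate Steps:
Q = -4 (Q = 0 - 4 = -4)
X(K, t) = -6 + t
-28*8 + X(g, Q) = -28*8 + (-6 - 4) = -224 - 10 = -234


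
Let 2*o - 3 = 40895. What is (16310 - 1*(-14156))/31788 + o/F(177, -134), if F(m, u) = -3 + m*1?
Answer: 27305579/230463 ≈ 118.48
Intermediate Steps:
o = 20449 (o = 3/2 + (½)*40895 = 3/2 + 40895/2 = 20449)
F(m, u) = -3 + m
(16310 - 1*(-14156))/31788 + o/F(177, -134) = (16310 - 1*(-14156))/31788 + 20449/(-3 + 177) = (16310 + 14156)*(1/31788) + 20449/174 = 30466*(1/31788) + 20449*(1/174) = 15233/15894 + 20449/174 = 27305579/230463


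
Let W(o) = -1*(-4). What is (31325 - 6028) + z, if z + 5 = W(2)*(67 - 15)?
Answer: 25500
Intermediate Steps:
W(o) = 4
z = 203 (z = -5 + 4*(67 - 15) = -5 + 4*52 = -5 + 208 = 203)
(31325 - 6028) + z = (31325 - 6028) + 203 = 25297 + 203 = 25500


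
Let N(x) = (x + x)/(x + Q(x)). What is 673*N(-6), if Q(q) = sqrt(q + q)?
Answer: 2019/2 + 673*I*sqrt(3)/2 ≈ 1009.5 + 582.83*I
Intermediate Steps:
Q(q) = sqrt(2)*sqrt(q) (Q(q) = sqrt(2*q) = sqrt(2)*sqrt(q))
N(x) = 2*x/(x + sqrt(2)*sqrt(x)) (N(x) = (x + x)/(x + sqrt(2)*sqrt(x)) = (2*x)/(x + sqrt(2)*sqrt(x)) = 2*x/(x + sqrt(2)*sqrt(x)))
673*N(-6) = 673*(2*(-6)/(-6 + sqrt(2)*sqrt(-6))) = 673*(2*(-6)/(-6 + sqrt(2)*(I*sqrt(6)))) = 673*(2*(-6)/(-6 + 2*I*sqrt(3))) = 673*(-12/(-6 + 2*I*sqrt(3))) = -8076/(-6 + 2*I*sqrt(3))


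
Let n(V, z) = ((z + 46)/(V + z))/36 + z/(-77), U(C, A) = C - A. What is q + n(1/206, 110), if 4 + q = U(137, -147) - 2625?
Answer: -1116602029/475881 ≈ -2346.4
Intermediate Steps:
q = -2345 (q = -4 + ((137 - 1*(-147)) - 2625) = -4 + ((137 + 147) - 2625) = -4 + (284 - 2625) = -4 - 2341 = -2345)
n(V, z) = -z/77 + (46 + z)/(36*(V + z)) (n(V, z) = ((46 + z)/(V + z))*(1/36) + z*(-1/77) = ((46 + z)/(V + z))*(1/36) - z/77 = (46 + z)/(36*(V + z)) - z/77 = -z/77 + (46 + z)/(36*(V + z)))
q + n(1/206, 110) = -2345 + (23/18 - 1/77*110² + (1/36)*110 - 1/77*110/206)/(1/206 + 110) = -2345 + (23/18 - 1/77*12100 + 55/18 - 1/77*1/206*110)/(1/206 + 110) = -2345 + (23/18 - 1100/7 + 55/18 - 5/721)/(22661/206) = -2345 + (206/22661)*(-330542/2163) = -2345 - 661084/475881 = -1116602029/475881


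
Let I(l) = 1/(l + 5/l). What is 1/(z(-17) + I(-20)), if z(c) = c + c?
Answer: -81/2758 ≈ -0.029369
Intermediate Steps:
z(c) = 2*c
1/(z(-17) + I(-20)) = 1/(2*(-17) - 20/(5 + (-20)**2)) = 1/(-34 - 20/(5 + 400)) = 1/(-34 - 20/405) = 1/(-34 - 20*1/405) = 1/(-34 - 4/81) = 1/(-2758/81) = -81/2758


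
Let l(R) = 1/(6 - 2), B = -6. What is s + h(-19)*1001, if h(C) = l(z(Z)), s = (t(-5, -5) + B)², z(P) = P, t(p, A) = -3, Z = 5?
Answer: 1325/4 ≈ 331.25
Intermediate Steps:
l(R) = ¼ (l(R) = 1/4 = ¼)
s = 81 (s = (-3 - 6)² = (-9)² = 81)
h(C) = ¼
s + h(-19)*1001 = 81 + (¼)*1001 = 81 + 1001/4 = 1325/4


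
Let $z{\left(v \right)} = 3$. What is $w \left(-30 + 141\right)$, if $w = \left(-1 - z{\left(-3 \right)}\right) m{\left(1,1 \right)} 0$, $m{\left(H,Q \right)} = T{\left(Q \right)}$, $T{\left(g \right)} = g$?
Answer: $0$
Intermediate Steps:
$m{\left(H,Q \right)} = Q$
$w = 0$ ($w = \left(-1 - 3\right) 1 \cdot 0 = \left(-4\right) 1 \cdot 0 = \left(-4\right) 0 = 0$)
$w \left(-30 + 141\right) = 0 \left(-30 + 141\right) = 0 \cdot 111 = 0$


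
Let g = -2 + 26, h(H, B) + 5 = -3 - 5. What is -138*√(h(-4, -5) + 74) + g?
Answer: 24 - 138*√61 ≈ -1053.8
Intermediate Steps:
h(H, B) = -13 (h(H, B) = -5 + (-3 - 5) = -5 - 8 = -13)
g = 24
-138*√(h(-4, -5) + 74) + g = -138*√(-13 + 74) + 24 = -138*√61 + 24 = 24 - 138*√61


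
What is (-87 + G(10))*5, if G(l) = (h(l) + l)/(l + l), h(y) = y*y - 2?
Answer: -408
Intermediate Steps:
h(y) = -2 + y² (h(y) = y² - 2 = -2 + y²)
G(l) = (-2 + l + l²)/(2*l) (G(l) = ((-2 + l²) + l)/(l + l) = (-2 + l + l²)/((2*l)) = (-2 + l + l²)*(1/(2*l)) = (-2 + l + l²)/(2*l))
(-87 + G(10))*5 = (-87 + (½)*(-2 + 10 + 10²)/10)*5 = (-87 + (½)*(⅒)*(-2 + 10 + 100))*5 = (-87 + (½)*(⅒)*108)*5 = (-87 + 27/5)*5 = -408/5*5 = -408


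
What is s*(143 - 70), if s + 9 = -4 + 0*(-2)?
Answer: -949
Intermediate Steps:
s = -13 (s = -9 + (-4 + 0*(-2)) = -9 + (-4 + 0) = -9 - 4 = -13)
s*(143 - 70) = -13*(143 - 70) = -13*73 = -949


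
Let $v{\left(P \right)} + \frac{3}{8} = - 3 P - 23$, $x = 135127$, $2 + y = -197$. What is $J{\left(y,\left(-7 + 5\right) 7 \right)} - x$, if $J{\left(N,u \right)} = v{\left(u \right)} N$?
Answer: $- \frac{1110667}{8} \approx -1.3883 \cdot 10^{5}$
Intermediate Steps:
$y = -199$ ($y = -2 - 197 = -199$)
$v{\left(P \right)} = - \frac{187}{8} - 3 P$ ($v{\left(P \right)} = - \frac{3}{8} - \left(23 + 3 P\right) = - \frac{187}{8} - 3 P$)
$J{\left(N,u \right)} = N \left(- \frac{187}{8} - 3 u\right)$ ($J{\left(N,u \right)} = \left(- \frac{187}{8} - 3 u\right) N = N \left(- \frac{187}{8} - 3 u\right)$)
$J{\left(y,\left(-7 + 5\right) 7 \right)} - x = \left(- \frac{1}{8}\right) \left(-199\right) \left(187 + 24 \left(-7 + 5\right) 7\right) - 135127 = \left(- \frac{1}{8}\right) \left(-199\right) \left(187 + 24 \left(\left(-2\right) 7\right)\right) - 135127 = \left(- \frac{1}{8}\right) \left(-199\right) \left(187 + 24 \left(-14\right)\right) - 135127 = \left(- \frac{1}{8}\right) \left(-199\right) \left(187 - 336\right) - 135127 = \left(- \frac{1}{8}\right) \left(-199\right) \left(-149\right) - 135127 = - \frac{29651}{8} - 135127 = - \frac{1110667}{8}$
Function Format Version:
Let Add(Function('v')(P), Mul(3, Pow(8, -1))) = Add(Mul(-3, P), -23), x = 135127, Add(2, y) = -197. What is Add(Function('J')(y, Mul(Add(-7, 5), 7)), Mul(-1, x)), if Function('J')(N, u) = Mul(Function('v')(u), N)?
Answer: Rational(-1110667, 8) ≈ -1.3883e+5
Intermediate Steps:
y = -199 (y = Add(-2, -197) = -199)
Function('v')(P) = Add(Rational(-187, 8), Mul(-3, P)) (Function('v')(P) = Add(Rational(-3, 8), Add(Mul(-3, P), -23)) = Add(Rational(-3, 8), Add(-23, Mul(-3, P))) = Add(Rational(-187, 8), Mul(-3, P)))
Function('J')(N, u) = Mul(N, Add(Rational(-187, 8), Mul(-3, u))) (Function('J')(N, u) = Mul(Add(Rational(-187, 8), Mul(-3, u)), N) = Mul(N, Add(Rational(-187, 8), Mul(-3, u))))
Add(Function('J')(y, Mul(Add(-7, 5), 7)), Mul(-1, x)) = Add(Mul(Rational(-1, 8), -199, Add(187, Mul(24, Mul(Add(-7, 5), 7)))), Mul(-1, 135127)) = Add(Mul(Rational(-1, 8), -199, Add(187, Mul(24, Mul(-2, 7)))), -135127) = Add(Mul(Rational(-1, 8), -199, Add(187, Mul(24, -14))), -135127) = Add(Mul(Rational(-1, 8), -199, Add(187, -336)), -135127) = Add(Mul(Rational(-1, 8), -199, -149), -135127) = Add(Rational(-29651, 8), -135127) = Rational(-1110667, 8)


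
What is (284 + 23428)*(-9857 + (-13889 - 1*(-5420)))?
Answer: -434546112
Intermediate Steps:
(284 + 23428)*(-9857 + (-13889 - 1*(-5420))) = 23712*(-9857 + (-13889 + 5420)) = 23712*(-9857 - 8469) = 23712*(-18326) = -434546112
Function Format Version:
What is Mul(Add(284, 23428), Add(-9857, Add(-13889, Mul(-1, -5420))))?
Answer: -434546112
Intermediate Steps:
Mul(Add(284, 23428), Add(-9857, Add(-13889, Mul(-1, -5420)))) = Mul(23712, Add(-9857, Add(-13889, 5420))) = Mul(23712, Add(-9857, -8469)) = Mul(23712, -18326) = -434546112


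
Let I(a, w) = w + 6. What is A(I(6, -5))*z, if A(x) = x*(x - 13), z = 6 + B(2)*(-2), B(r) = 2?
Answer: -24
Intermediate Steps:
I(a, w) = 6 + w
z = 2 (z = 6 + 2*(-2) = 6 - 4 = 2)
A(x) = x*(-13 + x)
A(I(6, -5))*z = ((6 - 5)*(-13 + (6 - 5)))*2 = (1*(-13 + 1))*2 = (1*(-12))*2 = -12*2 = -24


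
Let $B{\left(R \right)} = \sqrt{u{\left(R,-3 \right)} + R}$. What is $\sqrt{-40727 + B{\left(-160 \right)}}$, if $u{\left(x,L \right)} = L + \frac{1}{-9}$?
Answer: $\frac{\sqrt{-366543 + 6 i \sqrt{367}}}{3} \approx 0.031642 + 201.81 i$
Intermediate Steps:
$u{\left(x,L \right)} = - \frac{1}{9} + L$ ($u{\left(x,L \right)} = L - \frac{1}{9} = - \frac{1}{9} + L$)
$B{\left(R \right)} = \sqrt{- \frac{28}{9} + R}$ ($B{\left(R \right)} = \sqrt{\left(- \frac{1}{9} - 3\right) + R} = \sqrt{- \frac{28}{9} + R}$)
$\sqrt{-40727 + B{\left(-160 \right)}} = \sqrt{-40727 + \frac{\sqrt{-28 + 9 \left(-160\right)}}{3}} = \sqrt{-40727 + \frac{\sqrt{-28 - 1440}}{3}} = \sqrt{-40727 + \frac{\sqrt{-1468}}{3}} = \sqrt{-40727 + \frac{2 i \sqrt{367}}{3}}$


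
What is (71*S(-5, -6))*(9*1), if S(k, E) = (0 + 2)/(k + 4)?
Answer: -1278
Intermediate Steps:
S(k, E) = 2/(4 + k)
(71*S(-5, -6))*(9*1) = (71*(2/(4 - 5)))*(9*1) = (71*(2/(-1)))*9 = (71*(2*(-1)))*9 = (71*(-2))*9 = -142*9 = -1278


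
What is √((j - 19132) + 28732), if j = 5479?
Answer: √15079 ≈ 122.80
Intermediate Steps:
√((j - 19132) + 28732) = √((5479 - 19132) + 28732) = √(-13653 + 28732) = √15079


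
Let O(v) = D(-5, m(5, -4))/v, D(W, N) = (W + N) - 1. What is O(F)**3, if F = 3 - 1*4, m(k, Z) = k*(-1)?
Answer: 1331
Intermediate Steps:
m(k, Z) = -k
D(W, N) = -1 + N + W (D(W, N) = (N + W) - 1 = -1 + N + W)
F = -1 (F = 3 - 4 = -1)
O(v) = -11/v (O(v) = (-1 - 1*5 - 5)/v = (-1 - 5 - 5)/v = -11/v)
O(F)**3 = (-11/(-1))**3 = (-11*(-1))**3 = 11**3 = 1331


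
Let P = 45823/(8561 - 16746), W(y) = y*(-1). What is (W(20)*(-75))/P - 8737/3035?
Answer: -37662568051/139072805 ≈ -270.81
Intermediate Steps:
W(y) = -y
P = -45823/8185 (P = 45823/(-8185) = 45823*(-1/8185) = -45823/8185 ≈ -5.5984)
(W(20)*(-75))/P - 8737/3035 = (-1*20*(-75))/(-45823/8185) - 8737/3035 = -20*(-75)*(-8185/45823) - 8737*1/3035 = 1500*(-8185/45823) - 8737/3035 = -12277500/45823 - 8737/3035 = -37662568051/139072805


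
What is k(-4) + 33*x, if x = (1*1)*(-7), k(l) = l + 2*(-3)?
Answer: -241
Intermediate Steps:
k(l) = -6 + l (k(l) = l - 6 = -6 + l)
x = -7 (x = 1*(-7) = -7)
k(-4) + 33*x = (-6 - 4) + 33*(-7) = -10 - 231 = -241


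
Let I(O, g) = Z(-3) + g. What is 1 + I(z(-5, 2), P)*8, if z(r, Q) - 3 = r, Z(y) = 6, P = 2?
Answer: 65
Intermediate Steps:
z(r, Q) = 3 + r
I(O, g) = 6 + g
1 + I(z(-5, 2), P)*8 = 1 + (6 + 2)*8 = 1 + 8*8 = 1 + 64 = 65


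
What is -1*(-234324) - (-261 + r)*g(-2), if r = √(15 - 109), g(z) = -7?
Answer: 232497 + 7*I*√94 ≈ 2.325e+5 + 67.868*I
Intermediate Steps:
r = I*√94 (r = √(-94) = I*√94 ≈ 9.6954*I)
-1*(-234324) - (-261 + r)*g(-2) = -1*(-234324) - (-261 + I*√94)*(-7) = 234324 - (1827 - 7*I*√94) = 234324 + (-1827 + 7*I*√94) = 232497 + 7*I*√94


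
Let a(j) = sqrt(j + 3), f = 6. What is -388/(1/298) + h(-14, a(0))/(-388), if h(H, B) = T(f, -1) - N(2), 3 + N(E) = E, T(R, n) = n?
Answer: -115624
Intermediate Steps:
N(E) = -3 + E
a(j) = sqrt(3 + j)
h(H, B) = 0 (h(H, B) = -1 - (-3 + 2) = -1 - 1*(-1) = -1 + 1 = 0)
-388/(1/298) + h(-14, a(0))/(-388) = -388/(1/298) + 0/(-388) = -388/1/298 + 0*(-1/388) = -388*298 + 0 = -115624 + 0 = -115624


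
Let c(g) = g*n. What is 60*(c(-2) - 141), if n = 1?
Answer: -8580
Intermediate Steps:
c(g) = g (c(g) = g*1 = g)
60*(c(-2) - 141) = 60*(-2 - 141) = 60*(-143) = -8580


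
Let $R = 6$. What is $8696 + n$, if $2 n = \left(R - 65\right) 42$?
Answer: $7457$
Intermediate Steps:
$n = -1239$ ($n = \frac{\left(6 - 65\right) 42}{2} = \frac{\left(-59\right) 42}{2} = \frac{1}{2} \left(-2478\right) = -1239$)
$8696 + n = 8696 - 1239 = 7457$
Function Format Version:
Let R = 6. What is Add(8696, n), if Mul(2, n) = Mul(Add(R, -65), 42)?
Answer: 7457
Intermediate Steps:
n = -1239 (n = Mul(Rational(1, 2), Mul(Add(6, -65), 42)) = Mul(Rational(1, 2), Mul(-59, 42)) = Mul(Rational(1, 2), -2478) = -1239)
Add(8696, n) = Add(8696, -1239) = 7457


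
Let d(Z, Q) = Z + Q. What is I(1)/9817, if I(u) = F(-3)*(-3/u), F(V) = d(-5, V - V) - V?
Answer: 6/9817 ≈ 0.00061118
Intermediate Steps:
d(Z, Q) = Q + Z
F(V) = -5 - V (F(V) = ((V - V) - 5) - V = (0 - 5) - V = -5 - V)
I(u) = 6/u (I(u) = (-5 - 1*(-3))*(-3/u) = (-5 + 3)*(-3/u) = -(-6)/u = 6/u)
I(1)/9817 = (6/1)/9817 = (6*1)*(1/9817) = 6*(1/9817) = 6/9817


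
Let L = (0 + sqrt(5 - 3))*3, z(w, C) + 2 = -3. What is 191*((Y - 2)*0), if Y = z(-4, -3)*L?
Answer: 0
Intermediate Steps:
z(w, C) = -5 (z(w, C) = -2 - 3 = -5)
L = 3*sqrt(2) (L = (0 + sqrt(2))*3 = sqrt(2)*3 = 3*sqrt(2) ≈ 4.2426)
Y = -15*sqrt(2) ≈ -21.213
191*((Y - 2)*0) = 191*((-15*sqrt(2) - 2)*0) = 191*((-2 - 15*sqrt(2))*0) = 191*0 = 0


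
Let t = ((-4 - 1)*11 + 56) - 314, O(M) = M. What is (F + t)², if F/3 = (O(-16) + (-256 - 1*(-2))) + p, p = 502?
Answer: 146689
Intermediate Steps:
t = -313 (t = (-5*11 + 56) - 314 = (-55 + 56) - 314 = 1 - 314 = -313)
F = 696 (F = 3*((-16 + (-256 - 1*(-2))) + 502) = 3*((-16 + (-256 + 2)) + 502) = 3*((-16 - 254) + 502) = 3*(-270 + 502) = 3*232 = 696)
(F + t)² = (696 - 313)² = 383² = 146689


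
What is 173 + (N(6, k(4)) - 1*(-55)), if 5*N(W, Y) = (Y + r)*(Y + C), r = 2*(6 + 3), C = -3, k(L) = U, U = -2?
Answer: 212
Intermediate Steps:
k(L) = -2
r = 18 (r = 2*9 = 18)
N(W, Y) = (-3 + Y)*(18 + Y)/5 (N(W, Y) = ((Y + 18)*(Y - 3))/5 = ((18 + Y)*(-3 + Y))/5 = ((-3 + Y)*(18 + Y))/5 = (-3 + Y)*(18 + Y)/5)
173 + (N(6, k(4)) - 1*(-55)) = 173 + ((-54/5 + 3*(-2) + (⅕)*(-2)²) - 1*(-55)) = 173 + ((-54/5 - 6 + (⅕)*4) + 55) = 173 + ((-54/5 - 6 + ⅘) + 55) = 173 + (-16 + 55) = 173 + 39 = 212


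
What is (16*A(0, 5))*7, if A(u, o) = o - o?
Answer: 0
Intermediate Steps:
A(u, o) = 0
(16*A(0, 5))*7 = (16*0)*7 = 0*7 = 0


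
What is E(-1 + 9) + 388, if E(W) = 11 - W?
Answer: 391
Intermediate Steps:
E(-1 + 9) + 388 = (11 - (-1 + 9)) + 388 = (11 - 1*8) + 388 = (11 - 8) + 388 = 3 + 388 = 391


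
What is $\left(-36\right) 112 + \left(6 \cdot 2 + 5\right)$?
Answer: $-4015$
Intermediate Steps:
$\left(-36\right) 112 + \left(6 \cdot 2 + 5\right) = -4032 + \left(12 + 5\right) = -4032 + 17 = -4015$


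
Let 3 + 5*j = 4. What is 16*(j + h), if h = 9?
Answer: 736/5 ≈ 147.20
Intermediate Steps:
j = 1/5 (j = -3/5 + (1/5)*4 = -3/5 + 4/5 = 1/5 ≈ 0.20000)
16*(j + h) = 16*(1/5 + 9) = 16*(46/5) = 736/5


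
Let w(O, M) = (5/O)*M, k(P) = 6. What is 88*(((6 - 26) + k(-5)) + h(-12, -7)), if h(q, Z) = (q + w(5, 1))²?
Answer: 9416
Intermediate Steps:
w(O, M) = 5*M/O
h(q, Z) = (1 + q)² (h(q, Z) = (q + 5*1/5)² = (q + 5*1*(⅕))² = (q + 1)² = (1 + q)²)
88*(((6 - 26) + k(-5)) + h(-12, -7)) = 88*(((6 - 26) + 6) + (1 - 12)²) = 88*((-20 + 6) + (-11)²) = 88*(-14 + 121) = 88*107 = 9416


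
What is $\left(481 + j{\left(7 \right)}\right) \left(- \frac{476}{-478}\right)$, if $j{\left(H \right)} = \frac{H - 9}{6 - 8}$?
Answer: $\frac{114716}{239} \approx 479.98$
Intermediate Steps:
$j{\left(H \right)} = \frac{9}{2} - \frac{H}{2}$ ($j{\left(H \right)} = \frac{-9 + H}{-2} = \left(-9 + H\right) \left(- \frac{1}{2}\right) = \frac{9}{2} - \frac{H}{2}$)
$\left(481 + j{\left(7 \right)}\right) \left(- \frac{476}{-478}\right) = \left(481 + \left(\frac{9}{2} - \frac{7}{2}\right)\right) \left(- \frac{476}{-478}\right) = \left(481 + \left(\frac{9}{2} - \frac{7}{2}\right)\right) \left(\left(-476\right) \left(- \frac{1}{478}\right)\right) = \left(481 + 1\right) \frac{238}{239} = 482 \cdot \frac{238}{239} = \frac{114716}{239}$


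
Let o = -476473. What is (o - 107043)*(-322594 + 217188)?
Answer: 61506087496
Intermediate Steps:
(o - 107043)*(-322594 + 217188) = (-476473 - 107043)*(-322594 + 217188) = -583516*(-105406) = 61506087496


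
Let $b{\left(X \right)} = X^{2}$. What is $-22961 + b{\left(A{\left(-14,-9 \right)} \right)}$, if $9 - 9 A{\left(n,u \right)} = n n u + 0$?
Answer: $15848$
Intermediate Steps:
$A{\left(n,u \right)} = 1 - \frac{u n^{2}}{9}$ ($A{\left(n,u \right)} = 1 - \frac{n n u + 0}{9} = 1 - \frac{n^{2} u + 0}{9} = 1 - \frac{u n^{2} + 0}{9} = 1 - \frac{u n^{2}}{9}$)
$-22961 + b{\left(A{\left(-14,-9 \right)} \right)} = -22961 + \left(1 - - \left(-14\right)^{2}\right)^{2} = -22961 + \left(1 - \left(-1\right) 196\right)^{2} = -22961 + \left(1 + 196\right)^{2} = -22961 + 197^{2} = -22961 + 38809 = 15848$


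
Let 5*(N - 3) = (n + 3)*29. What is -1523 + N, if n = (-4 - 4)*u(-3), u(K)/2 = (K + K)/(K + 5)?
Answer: -6121/5 ≈ -1224.2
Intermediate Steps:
u(K) = 4*K/(5 + K) (u(K) = 2*((K + K)/(K + 5)) = 2*((2*K)/(5 + K)) = 2*(2*K/(5 + K)) = 4*K/(5 + K))
n = 48 (n = (-4 - 4)*(4*(-3)/(5 - 3)) = -32*(-3)/2 = -8*(-6) = 48)
N = 1494/5 (N = 3 + ((48 + 3)*29)/5 = 3 + (51*29)/5 = 3 + (⅕)*1479 = 3 + 1479/5 = 1494/5 ≈ 298.80)
-1523 + N = -1523 + 1494/5 = -6121/5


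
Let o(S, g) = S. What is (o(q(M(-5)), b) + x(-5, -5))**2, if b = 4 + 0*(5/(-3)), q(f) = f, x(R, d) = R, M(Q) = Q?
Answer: 100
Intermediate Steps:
b = 4 (b = 4 + 0*(5*(-1/3)) = 4 + 0*(-5/3) = 4 + 0 = 4)
(o(q(M(-5)), b) + x(-5, -5))**2 = (-5 - 5)**2 = (-10)**2 = 100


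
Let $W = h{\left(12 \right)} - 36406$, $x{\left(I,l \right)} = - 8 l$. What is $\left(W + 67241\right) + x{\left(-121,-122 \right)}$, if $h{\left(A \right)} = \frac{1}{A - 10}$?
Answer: $\frac{63623}{2} \approx 31812.0$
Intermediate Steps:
$h{\left(A \right)} = \frac{1}{-10 + A}$
$W = - \frac{72811}{2}$ ($W = \frac{1}{-10 + 12} - 36406 = \frac{1}{2} - 36406 = - \frac{72811}{2} \approx -36406.0$)
$\left(W + 67241\right) + x{\left(-121,-122 \right)} = \left(- \frac{72811}{2} + 67241\right) - -976 = \frac{61671}{2} + 976 = \frac{63623}{2}$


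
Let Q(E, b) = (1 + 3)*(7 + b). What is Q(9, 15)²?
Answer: 7744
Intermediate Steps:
Q(E, b) = 28 + 4*b (Q(E, b) = 4*(7 + b) = 28 + 4*b)
Q(9, 15)² = (28 + 4*15)² = (28 + 60)² = 88² = 7744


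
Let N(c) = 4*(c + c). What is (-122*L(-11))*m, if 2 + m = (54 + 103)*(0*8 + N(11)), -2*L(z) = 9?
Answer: 7583886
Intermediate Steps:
L(z) = -9/2 (L(z) = -1/2*9 = -9/2)
N(c) = 8*c (N(c) = 4*(2*c) = 8*c)
m = 13814 (m = -2 + (54 + 103)*(0*8 + 8*11) = -2 + 157*(0 + 88) = -2 + 157*88 = -2 + 13816 = 13814)
(-122*L(-11))*m = -122*(-9/2)*13814 = 549*13814 = 7583886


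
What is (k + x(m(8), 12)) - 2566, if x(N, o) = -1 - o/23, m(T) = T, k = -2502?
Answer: -116599/23 ≈ -5069.5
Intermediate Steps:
x(N, o) = -1 - o/23
(k + x(m(8), 12)) - 2566 = (-2502 + (-1 - 1/23*12)) - 2566 = (-2502 + (-1 - 12/23)) - 2566 = (-2502 - 35/23) - 2566 = -57581/23 - 2566 = -116599/23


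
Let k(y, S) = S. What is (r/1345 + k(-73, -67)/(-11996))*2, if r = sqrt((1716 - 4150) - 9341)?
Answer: 67/5998 + 2*I*sqrt(471)/269 ≈ 0.01117 + 0.16136*I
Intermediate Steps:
r = 5*I*sqrt(471) (r = sqrt(-2434 - 9341) = sqrt(-11775) = 5*I*sqrt(471) ≈ 108.51*I)
(r/1345 + k(-73, -67)/(-11996))*2 = ((5*I*sqrt(471))/1345 - 67/(-11996))*2 = ((5*I*sqrt(471))*(1/1345) - 67*(-1/11996))*2 = (I*sqrt(471)/269 + 67/11996)*2 = (67/11996 + I*sqrt(471)/269)*2 = 67/5998 + 2*I*sqrt(471)/269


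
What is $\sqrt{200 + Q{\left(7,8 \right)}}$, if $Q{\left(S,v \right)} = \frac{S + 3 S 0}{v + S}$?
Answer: $\frac{\sqrt{45105}}{15} \approx 14.159$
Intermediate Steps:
$Q{\left(S,v \right)} = \frac{S}{S + v}$ ($Q{\left(S,v \right)} = \frac{S + 0}{S + v} = \frac{S}{S + v}$)
$\sqrt{200 + Q{\left(7,8 \right)}} = \sqrt{200 + \frac{7}{7 + 8}} = \sqrt{200 + \frac{7}{15}} = \sqrt{\frac{3007}{15}} = \frac{\sqrt{45105}}{15}$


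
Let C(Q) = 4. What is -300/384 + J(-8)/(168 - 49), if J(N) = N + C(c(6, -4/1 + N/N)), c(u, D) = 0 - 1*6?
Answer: -3103/3808 ≈ -0.81486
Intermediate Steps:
c(u, D) = -6 (c(u, D) = 0 - 6 = -6)
J(N) = 4 + N (J(N) = N + 4 = 4 + N)
-300/384 + J(-8)/(168 - 49) = -300/384 + (4 - 8)/(168 - 49) = -300*1/384 - 4/119 = -25/32 - 4*1/119 = -25/32 - 4/119 = -3103/3808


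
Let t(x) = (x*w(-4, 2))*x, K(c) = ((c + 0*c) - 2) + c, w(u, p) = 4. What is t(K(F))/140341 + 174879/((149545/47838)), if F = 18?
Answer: 1174074074582362/20987294845 ≈ 55942.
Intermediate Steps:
K(c) = -2 + 2*c (K(c) = ((c + 0) - 2) + c = (c - 2) + c = (-2 + c) + c = -2 + 2*c)
t(x) = 4*x**2 (t(x) = (x*4)*x = (4*x)*x = 4*x**2)
t(K(F))/140341 + 174879/((149545/47838)) = (4*(-2 + 2*18)**2)/140341 + 174879/((149545/47838)) = (4*(-2 + 36)**2)*(1/140341) + 174879/((149545*(1/47838))) = (4*34**2)*(1/140341) + 174879/(149545/47838) = (4*1156)*(1/140341) + 174879*(47838/149545) = 4624*(1/140341) + 8365861602/149545 = 4624/140341 + 8365861602/149545 = 1174074074582362/20987294845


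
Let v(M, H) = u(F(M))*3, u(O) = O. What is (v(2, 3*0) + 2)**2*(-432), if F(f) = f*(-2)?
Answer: -43200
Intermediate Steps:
F(f) = -2*f
v(M, H) = -6*M (v(M, H) = -2*M*3 = -6*M)
(v(2, 3*0) + 2)**2*(-432) = (-6*2 + 2)**2*(-432) = (-12 + 2)**2*(-432) = (-10)**2*(-432) = 100*(-432) = -43200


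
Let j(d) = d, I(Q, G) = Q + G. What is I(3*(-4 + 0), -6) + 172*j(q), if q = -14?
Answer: -2426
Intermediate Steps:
I(Q, G) = G + Q
I(3*(-4 + 0), -6) + 172*j(q) = (-6 + 3*(-4 + 0)) + 172*(-14) = (-6 + 3*(-4)) - 2408 = (-6 - 12) - 2408 = -18 - 2408 = -2426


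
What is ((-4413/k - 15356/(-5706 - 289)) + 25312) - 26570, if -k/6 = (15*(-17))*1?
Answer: -69950167/55590 ≈ -1258.3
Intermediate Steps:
k = 1530 (k = -6*15*(-17) = -(-1530) = -6*(-255) = 1530)
((-4413/k - 15356/(-5706 - 289)) + 25312) - 26570 = ((-4413/1530 - 15356/(-5706 - 289)) + 25312) - 26570 = ((-4413*1/1530 - 15356/(-5995)) + 25312) - 26570 = ((-1471/510 - 15356*(-1/5995)) + 25312) - 26570 = ((-1471/510 + 1396/545) + 25312) - 26570 = (-17947/55590 + 25312) - 26570 = 1407076133/55590 - 26570 = -69950167/55590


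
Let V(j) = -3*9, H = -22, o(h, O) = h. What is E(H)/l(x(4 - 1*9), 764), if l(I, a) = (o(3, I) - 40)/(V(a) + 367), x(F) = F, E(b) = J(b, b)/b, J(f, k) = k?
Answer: -340/37 ≈ -9.1892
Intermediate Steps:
E(b) = 1 (E(b) = b/b = 1)
V(j) = -27
l(I, a) = -37/340 (l(I, a) = (3 - 40)/(-27 + 367) = -37/340)
E(H)/l(x(4 - 1*9), 764) = 1/(-37/340) = 1*(-340/37) = -340/37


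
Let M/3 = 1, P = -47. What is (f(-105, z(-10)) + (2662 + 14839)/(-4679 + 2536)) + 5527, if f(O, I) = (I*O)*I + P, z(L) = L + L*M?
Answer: -348297861/2143 ≈ -1.6253e+5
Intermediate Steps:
M = 3 (M = 3*1 = 3)
z(L) = 4*L (z(L) = L + L*3 = L + 3*L = 4*L)
f(O, I) = -47 + O*I**2 (f(O, I) = (I*O)*I - 47 = O*I**2 - 47 = -47 + O*I**2)
(f(-105, z(-10)) + (2662 + 14839)/(-4679 + 2536)) + 5527 = ((-47 - 105*(4*(-10))**2) + (2662 + 14839)/(-4679 + 2536)) + 5527 = ((-47 - 105*(-40)**2) + 17501/(-2143)) + 5527 = ((-47 - 105*1600) + 17501*(-1/2143)) + 5527 = ((-47 - 168000) - 17501/2143) + 5527 = (-168047 - 17501/2143) + 5527 = -360142222/2143 + 5527 = -348297861/2143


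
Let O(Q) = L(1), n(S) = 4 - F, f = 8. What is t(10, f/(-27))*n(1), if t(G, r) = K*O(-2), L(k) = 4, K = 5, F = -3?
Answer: 140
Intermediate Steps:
n(S) = 7 (n(S) = 4 - 1*(-3) = 4 + 3 = 7)
O(Q) = 4
t(G, r) = 20 (t(G, r) = 5*4 = 20)
t(10, f/(-27))*n(1) = 20*7 = 140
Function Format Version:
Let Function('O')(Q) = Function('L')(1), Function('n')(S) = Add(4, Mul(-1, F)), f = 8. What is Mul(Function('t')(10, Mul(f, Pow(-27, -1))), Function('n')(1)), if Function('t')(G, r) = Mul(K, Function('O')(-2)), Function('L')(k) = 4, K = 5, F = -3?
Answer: 140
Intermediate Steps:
Function('n')(S) = 7 (Function('n')(S) = Add(4, Mul(-1, -3)) = Add(4, 3) = 7)
Function('O')(Q) = 4
Function('t')(G, r) = 20 (Function('t')(G, r) = Mul(5, 4) = 20)
Mul(Function('t')(10, Mul(f, Pow(-27, -1))), Function('n')(1)) = Mul(20, 7) = 140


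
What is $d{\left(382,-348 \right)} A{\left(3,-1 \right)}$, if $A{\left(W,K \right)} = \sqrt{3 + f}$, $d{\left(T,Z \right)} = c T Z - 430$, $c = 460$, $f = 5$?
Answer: $- 122301980 \sqrt{2} \approx -1.7296 \cdot 10^{8}$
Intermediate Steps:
$d{\left(T,Z \right)} = -430 + 460 T Z$ ($d{\left(T,Z \right)} = 460 T Z - 430 = -430 + 460 T Z$)
$A{\left(W,K \right)} = 2 \sqrt{2}$ ($A{\left(W,K \right)} = \sqrt{3 + 5} = \sqrt{8} = 2 \sqrt{2}$)
$d{\left(382,-348 \right)} A{\left(3,-1 \right)} = \left(-430 + 460 \cdot 382 \left(-348\right)\right) 2 \sqrt{2} = \left(-430 - 61150560\right) 2 \sqrt{2} = - 61150990 \cdot 2 \sqrt{2} = - 122301980 \sqrt{2}$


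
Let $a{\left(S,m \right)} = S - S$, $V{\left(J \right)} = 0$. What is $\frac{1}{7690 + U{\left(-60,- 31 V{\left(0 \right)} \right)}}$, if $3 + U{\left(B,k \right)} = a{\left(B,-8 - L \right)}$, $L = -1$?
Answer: $\frac{1}{7687} \approx 0.00013009$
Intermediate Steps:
$a{\left(S,m \right)} = 0$
$U{\left(B,k \right)} = -3$ ($U{\left(B,k \right)} = -3 + 0 = -3$)
$\frac{1}{7690 + U{\left(-60,- 31 V{\left(0 \right)} \right)}} = \frac{1}{7690 - 3} = \frac{1}{7687}$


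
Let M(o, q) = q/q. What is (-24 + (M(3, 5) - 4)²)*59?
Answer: -885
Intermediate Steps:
M(o, q) = 1
(-24 + (M(3, 5) - 4)²)*59 = (-24 + (1 - 4)²)*59 = (-24 + (-3)²)*59 = (-24 + 9)*59 = -15*59 = -885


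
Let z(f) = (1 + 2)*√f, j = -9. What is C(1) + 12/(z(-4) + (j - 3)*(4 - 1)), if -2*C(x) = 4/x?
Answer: -86/37 - 2*I/37 ≈ -2.3243 - 0.054054*I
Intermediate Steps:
z(f) = 3*√f
C(x) = -2/x
C(1) + 12/(z(-4) + (j - 3)*(4 - 1)) = -2/1 + 12/(3*√(-4) + (-9 - 3)*(4 - 1)) = -2*1 + 12/(3*(2*I) - 12*3) = -2 + 12/(6*I - 36) = -2 + 12/(-36 + 6*I) = -2 + 12*((-36 - 6*I)/1332) = -2 + (-36 - 6*I)/111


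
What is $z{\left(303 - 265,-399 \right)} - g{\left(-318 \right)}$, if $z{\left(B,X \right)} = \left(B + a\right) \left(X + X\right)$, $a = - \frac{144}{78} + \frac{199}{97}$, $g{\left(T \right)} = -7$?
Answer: $- \frac{38436419}{1261} \approx -30481.0$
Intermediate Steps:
$a = \frac{259}{1261}$ ($a = \left(-144\right) \frac{1}{78} + 199 \cdot \frac{1}{97} = - \frac{24}{13} + \frac{199}{97} = \frac{259}{1261} \approx 0.20539$)
$z{\left(B,X \right)} = 2 X \left(\frac{259}{1261} + B\right)$ ($z{\left(B,X \right)} = \left(B + \frac{259}{1261}\right) \left(X + X\right) = \left(\frac{259}{1261} + B\right) 2 X = 2 X \left(\frac{259}{1261} + B\right)$)
$z{\left(303 - 265,-399 \right)} - g{\left(-318 \right)} = \frac{2}{1261} \left(-399\right) \left(259 + 1261 \left(303 - 265\right)\right) - -7 = \frac{2}{1261} \left(-399\right) \left(259 + 1261 \left(303 - 265\right)\right) + 7 = \frac{2}{1261} \left(-399\right) \left(259 + 1261 \cdot 38\right) + 7 = \frac{2}{1261} \left(-399\right) \left(259 + 47918\right) + 7 = \frac{2}{1261} \left(-399\right) 48177 + 7 = - \frac{38445246}{1261} + 7 = - \frac{38436419}{1261}$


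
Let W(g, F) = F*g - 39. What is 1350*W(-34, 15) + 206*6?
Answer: -739914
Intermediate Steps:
W(g, F) = -39 + F*g
1350*W(-34, 15) + 206*6 = 1350*(-39 + 15*(-34)) + 206*6 = 1350*(-39 - 510) + 1236 = 1350*(-549) + 1236 = -741150 + 1236 = -739914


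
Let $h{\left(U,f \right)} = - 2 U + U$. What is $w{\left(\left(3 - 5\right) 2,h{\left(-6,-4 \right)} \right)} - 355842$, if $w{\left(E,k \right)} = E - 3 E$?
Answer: $-355834$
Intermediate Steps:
$h{\left(U,f \right)} = - U$
$w{\left(E,k \right)} = - 2 E$
$w{\left(\left(3 - 5\right) 2,h{\left(-6,-4 \right)} \right)} - 355842 = - 2 \left(3 - 5\right) 2 - 355842 = - 2 \left(\left(-2\right) 2\right) - 355842 = \left(-2\right) \left(-4\right) - 355842 = 8 - 355842 = -355834$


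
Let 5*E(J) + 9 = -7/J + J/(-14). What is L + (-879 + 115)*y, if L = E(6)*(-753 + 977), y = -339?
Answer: 775564/3 ≈ 2.5852e+5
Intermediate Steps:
E(J) = -9/5 - 7/(5*J) - J/70 (E(J) = -9/5 + (-7/J + J/(-14))/5 = -9/5 + (-7/J + J*(-1/14))/5 = -9/5 + (-7/J - J/14)/5 = -9/5 + (-7/(5*J) - J/70) = -9/5 - 7/(5*J) - J/70)
L = -1424/3 (L = ((1/70)*(-98 - 1*6*(126 + 6))/6)*(-753 + 977) = ((1/70)*(⅙)*(-98 - 1*6*132))*224 = ((1/70)*(⅙)*(-98 - 792))*224 = ((1/70)*(⅙)*(-890))*224 = -89/42*224 = -1424/3 ≈ -474.67)
L + (-879 + 115)*y = -1424/3 + (-879 + 115)*(-339) = -1424/3 - 764*(-339) = -1424/3 + 258996 = 775564/3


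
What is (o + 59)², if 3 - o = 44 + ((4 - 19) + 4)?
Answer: 841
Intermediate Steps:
o = -30 (o = 3 - (44 + ((4 - 19) + 4)) = 3 - (44 + (-15 + 4)) = 3 - (44 - 11) = 3 - 1*33 = 3 - 33 = -30)
(o + 59)² = (-30 + 59)² = 29² = 841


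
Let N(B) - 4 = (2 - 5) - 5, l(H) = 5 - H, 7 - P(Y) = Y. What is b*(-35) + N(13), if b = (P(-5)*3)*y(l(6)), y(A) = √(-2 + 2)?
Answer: -4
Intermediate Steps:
P(Y) = 7 - Y
y(A) = 0 (y(A) = √0 = 0)
N(B) = -4 (N(B) = 4 + ((2 - 5) - 5) = 4 + (-3 - 5) = 4 - 8 = -4)
b = 0 (b = ((7 - 1*(-5))*3)*0 = ((7 + 5)*3)*0 = (12*3)*0 = 36*0 = 0)
b*(-35) + N(13) = 0*(-35) - 4 = 0 - 4 = -4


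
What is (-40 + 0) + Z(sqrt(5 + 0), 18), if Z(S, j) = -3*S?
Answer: -40 - 3*sqrt(5) ≈ -46.708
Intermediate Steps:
(-40 + 0) + Z(sqrt(5 + 0), 18) = (-40 + 0) - 3*sqrt(5 + 0) = -40 - 3*sqrt(5)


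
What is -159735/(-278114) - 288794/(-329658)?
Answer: 66487787573/45841252506 ≈ 1.4504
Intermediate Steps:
-159735/(-278114) - 288794/(-329658) = -159735*(-1/278114) - 288794*(-1/329658) = 159735/278114 + 144397/164829 = 66487787573/45841252506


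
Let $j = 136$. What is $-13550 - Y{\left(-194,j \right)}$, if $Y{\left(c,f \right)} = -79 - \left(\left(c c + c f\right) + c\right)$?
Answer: $-2413$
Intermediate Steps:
$Y{\left(c,f \right)} = -79 - c - c^{2} - c f$ ($Y{\left(c,f \right)} = -79 - \left(\left(c^{2} + c f\right) + c\right) = -79 - \left(c + c^{2} + c f\right) = -79 - c - c^{2} - c f$)
$-13550 - Y{\left(-194,j \right)} = -13550 - \left(-79 - -194 - \left(-194\right)^{2} - \left(-194\right) 136\right) = -13550 - \left(-79 + 194 - 37636 + 26384\right) = -13550 - -11137 = -13550 + 11137 = -2413$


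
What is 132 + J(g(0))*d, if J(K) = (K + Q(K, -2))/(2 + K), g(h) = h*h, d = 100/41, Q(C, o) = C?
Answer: 132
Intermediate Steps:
d = 100/41 (d = 100*(1/41) = 100/41 ≈ 2.4390)
g(h) = h²
J(K) = 2*K/(2 + K) (J(K) = (K + K)/(2 + K) = (2*K)/(2 + K) = 2*K/(2 + K))
132 + J(g(0))*d = 132 + (2*0²/(2 + 0²))*(100/41) = 132 + (2*0/(2 + 0))*(100/41) = 132 + (2*0/2)*(100/41) = 132 + (2*0*(½))*(100/41) = 132 + 0*(100/41) = 132 + 0 = 132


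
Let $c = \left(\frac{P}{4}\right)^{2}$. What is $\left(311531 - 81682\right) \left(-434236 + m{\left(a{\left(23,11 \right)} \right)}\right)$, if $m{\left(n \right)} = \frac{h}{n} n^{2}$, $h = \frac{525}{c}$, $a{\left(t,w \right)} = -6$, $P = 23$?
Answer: $- \frac{52810392172156}{529} \approx -9.9831 \cdot 10^{10}$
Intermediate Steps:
$c = \frac{529}{16}$ ($c = \left(\frac{23}{4}\right)^{2} = \frac{529}{16} \approx 33.063$)
$h = \frac{8400}{529}$ ($h = \frac{525}{\frac{529}{16}} = 525 \cdot \frac{16}{529} = \frac{8400}{529} \approx 15.879$)
$m{\left(n \right)} = \frac{8400 n}{529}$ ($m{\left(n \right)} = \frac{8400}{529 n} n^{2} = \frac{8400 n}{529}$)
$\left(311531 - 81682\right) \left(-434236 + m{\left(a{\left(23,11 \right)} \right)}\right) = \left(311531 - 81682\right) \left(-434236 + \frac{8400}{529} \left(-6\right)\right) = 229849 \left(-434236 - \frac{50400}{529}\right) = 229849 \left(- \frac{229761244}{529}\right) = - \frac{52810392172156}{529}$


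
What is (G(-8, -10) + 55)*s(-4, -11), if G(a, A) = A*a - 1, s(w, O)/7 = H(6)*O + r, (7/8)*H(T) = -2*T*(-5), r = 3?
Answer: -704706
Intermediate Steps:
H(T) = 80*T/7 (H(T) = 8*(-2*T*(-5))/7 = 8*(-(-10)*T)/7 = 8*(10*T)/7 = 80*T/7)
s(w, O) = 21 + 480*O (s(w, O) = 7*(((80/7)*6)*O + 3) = 7*(480*O/7 + 3) = 7*(3 + 480*O/7) = 21 + 480*O)
G(a, A) = -1 + A*a
(G(-8, -10) + 55)*s(-4, -11) = ((-1 - 10*(-8)) + 55)*(21 + 480*(-11)) = ((-1 + 80) + 55)*(21 - 5280) = (79 + 55)*(-5259) = 134*(-5259) = -704706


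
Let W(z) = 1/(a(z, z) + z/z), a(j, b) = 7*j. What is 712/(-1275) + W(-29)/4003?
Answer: -575728747/1030972650 ≈ -0.55843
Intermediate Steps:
W(z) = 1/(1 + 7*z) (W(z) = 1/(7*z + z/z) = 1/(7*z + 1) = 1/(1 + 7*z))
712/(-1275) + W(-29)/4003 = 712/(-1275) + 1/((1 + 7*(-29))*4003) = 712*(-1/1275) + (1/4003)/(1 - 203) = -712/1275 + (1/4003)/(-202) = -712/1275 - 1/202*1/4003 = -712/1275 - 1/808606 = -575728747/1030972650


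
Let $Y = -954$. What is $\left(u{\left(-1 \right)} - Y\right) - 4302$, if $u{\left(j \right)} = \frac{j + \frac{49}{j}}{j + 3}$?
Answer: $-3373$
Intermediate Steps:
$u{\left(j \right)} = \frac{j + \frac{49}{j}}{3 + j}$
$\left(u{\left(-1 \right)} - Y\right) - 4302 = \left(\frac{49 + \left(-1\right)^{2}}{\left(-1\right) \left(3 - 1\right)} - -954\right) - 4302 = \left(- \frac{49 + 1}{2} + 954\right) - 4302 = \left(\left(-1\right) \frac{1}{2} \cdot 50 + 954\right) - 4302 = \left(-25 + 954\right) - 4302 = 929 - 4302 = -3373$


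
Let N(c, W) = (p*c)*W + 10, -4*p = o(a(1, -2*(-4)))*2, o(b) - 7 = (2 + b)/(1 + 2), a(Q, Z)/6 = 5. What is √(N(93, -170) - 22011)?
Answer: √117654 ≈ 343.01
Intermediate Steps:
a(Q, Z) = 30 (a(Q, Z) = 6*5 = 30)
o(b) = 23/3 + b/3 (o(b) = 7 + (2 + b)/(1 + 2) = 7 + (2 + b)/3 = 7 + (2 + b)*(⅓) = 7 + (⅔ + b/3) = 23/3 + b/3)
p = -53/6 (p = -(23/3 + (⅓)*30)*2/4 = -(23/3 + 10)*2/4 = -53*2/12 = -¼*106/3 = -53/6 ≈ -8.8333)
N(c, W) = 10 - 53*W*c/6 (N(c, W) = (-53*c/6)*W + 10 = -53*W*c/6 + 10 = 10 - 53*W*c/6)
√(N(93, -170) - 22011) = √((10 - 53/6*(-170)*93) - 22011) = √((10 + 139655) - 22011) = √(139665 - 22011) = √117654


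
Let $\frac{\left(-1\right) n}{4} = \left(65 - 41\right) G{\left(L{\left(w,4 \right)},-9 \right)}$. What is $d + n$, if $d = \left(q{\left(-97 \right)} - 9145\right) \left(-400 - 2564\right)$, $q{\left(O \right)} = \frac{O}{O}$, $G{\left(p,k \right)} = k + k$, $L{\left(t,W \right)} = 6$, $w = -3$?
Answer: $27104544$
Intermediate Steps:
$G{\left(p,k \right)} = 2 k$
$q{\left(O \right)} = 1$
$n = 1728$ ($n = - 4 \left(65 - 41\right) 2 \left(-9\right) = - 4 \cdot 24 \left(-18\right) = \left(-4\right) \left(-432\right) = 1728$)
$d = 27102816$ ($d = \left(1 - 9145\right) \left(-400 - 2564\right) = \left(-9144\right) \left(-2964\right) = 27102816$)
$d + n = 27102816 + 1728 = 27104544$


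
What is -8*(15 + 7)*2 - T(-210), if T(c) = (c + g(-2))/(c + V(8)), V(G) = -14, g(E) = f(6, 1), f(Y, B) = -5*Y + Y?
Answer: -39541/112 ≈ -353.04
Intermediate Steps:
f(Y, B) = -4*Y
g(E) = -24 (g(E) = -4*6 = -24)
T(c) = (-24 + c)/(-14 + c) (T(c) = (c - 24)/(c - 14) = (-24 + c)/(-14 + c))
-8*(15 + 7)*2 - T(-210) = -8*(15 + 7)*2 - (-24 - 210)/(-14 - 210) = -8*22*2 - (-234)/(-224) = -176*2 - (-1)*(-234)/224 = -352 - 1*117/112 = -352 - 117/112 = -39541/112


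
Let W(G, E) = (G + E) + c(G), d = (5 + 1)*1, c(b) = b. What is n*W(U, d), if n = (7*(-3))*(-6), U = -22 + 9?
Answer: -2520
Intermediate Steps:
U = -13
d = 6 (d = 6*1 = 6)
W(G, E) = E + 2*G (W(G, E) = (G + E) + G = (E + G) + G = E + 2*G)
n = 126 (n = -21*(-6) = 126)
n*W(U, d) = 126*(6 + 2*(-13)) = 126*(6 - 26) = 126*(-20) = -2520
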